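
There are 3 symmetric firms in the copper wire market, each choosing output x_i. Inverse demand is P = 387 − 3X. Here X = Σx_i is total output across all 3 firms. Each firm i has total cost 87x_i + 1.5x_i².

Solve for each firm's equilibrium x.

20

A representative firm's profit is π_i = x_i(387 − 3X) − 87x_i − 1.5x_i², with X = x_i + Σ_{j≠i} x_j.
First-order condition: 300 − 9x_i − 3Σ_{j≠i} x_j = 0.
Imposing symmetry (x_j = x for all j) turns Σ_{j≠i} x_j into 2x, so 300 = 15x and x = 20.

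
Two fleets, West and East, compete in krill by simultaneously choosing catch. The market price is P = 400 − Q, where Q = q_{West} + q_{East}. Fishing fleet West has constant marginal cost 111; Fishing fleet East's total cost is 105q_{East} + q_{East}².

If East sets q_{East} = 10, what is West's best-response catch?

139.5

Fishing fleet West's profit: π = q_{West}(400 − (q_{West} + q_{East})) − 111q_{West}.
∂π/∂q_{West} = 289 − 2q_{West} − q_{East} = 0, so q_{West} = 144.5 − 0.5q_{East}.
At q_{East} = 10: q_{West} = 144.5 − 0.5·10 = 139.5.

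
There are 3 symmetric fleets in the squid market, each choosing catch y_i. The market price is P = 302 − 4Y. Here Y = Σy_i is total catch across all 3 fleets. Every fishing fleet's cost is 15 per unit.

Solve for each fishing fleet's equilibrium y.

17.9375

A representative fishing fleet's profit is π_i = y_i(302 − 4Y) − 15y_i, with Y = y_i + Σ_{j≠i} y_j.
First-order condition: 287 − 8y_i − 4Σ_{j≠i} y_j = 0.
With identical fishing fleets, set every y_j = y: then 287 − 8y − 8y = 0, i.e. y = 287/16 = 17.9375.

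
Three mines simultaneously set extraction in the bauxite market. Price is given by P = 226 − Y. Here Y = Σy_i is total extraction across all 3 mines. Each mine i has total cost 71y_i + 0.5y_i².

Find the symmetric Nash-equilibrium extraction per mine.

31

A representative mine's profit is π_i = y_i(226 − Y) − 71y_i − 0.5y_i², with Y = y_i + Σ_{j≠i} y_j.
First-order condition: 155 − 3y_i − Σ_{j≠i} y_j = 0.
With identical mines, set every y_j = y: then 155 − 3y − 2y = 0, i.e. y = 155/5 = 31.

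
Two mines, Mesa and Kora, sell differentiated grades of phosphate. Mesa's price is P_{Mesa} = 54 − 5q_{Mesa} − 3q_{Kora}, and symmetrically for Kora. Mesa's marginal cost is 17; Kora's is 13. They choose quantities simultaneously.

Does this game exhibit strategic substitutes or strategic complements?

Mine Mesa's profit: π = q_{Mesa}(54 − 5q_{Mesa} − 3q_{Kora}) − 17q_{Mesa}.
∂π/∂q_{Mesa} = 37 − 10q_{Mesa} − 3q_{Kora} = 0 ⇒ q_{Mesa} = 3.7 − 0.3q_{Kora}.
The best-response slope dq_{Mesa}/dq_{Kora} = −0.3 < 0: the reaction function is downward-sloping, so the choices are strategic substitutes.

strategic substitutes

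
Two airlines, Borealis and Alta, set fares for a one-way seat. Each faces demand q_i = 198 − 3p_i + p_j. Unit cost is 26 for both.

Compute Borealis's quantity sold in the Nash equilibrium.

Borealis's profit: π = (p_{Borealis} − 26)(198 − 3p_{Borealis} + p_{Alta}).
∂π/∂p_{Borealis} = 276 − 6p_{Borealis} + p_{Alta} = 0 ⇒ p_{Borealis} = 46 + (1/6)p_{Alta}.
Setting p_{Borealis} = p_{Alta} in the reaction function: p_{Borealis} = 46 + (1/6)p_{Borealis}, so p_{Borealis} = 46 / (5/6) = 55.2.
q_{Borealis} = 198 − 3·55.2 + 55.2 = 87.6.

87.6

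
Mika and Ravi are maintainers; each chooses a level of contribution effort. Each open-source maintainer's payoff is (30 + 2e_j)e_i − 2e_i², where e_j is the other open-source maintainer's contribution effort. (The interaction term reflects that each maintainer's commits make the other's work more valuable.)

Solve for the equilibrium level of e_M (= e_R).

15

Mika's payoff is (30 + 2e_R)e_M − 2e_M².
∂π/∂e_M = 30 + 2e_R − 4e_M = 0, so e_M = 7.5 + 0.5e_R.
Setting e_M = e_R in the reaction function: e_M = 7.5 + 0.5e_M, so e_M = 7.5 / 0.5 = 15.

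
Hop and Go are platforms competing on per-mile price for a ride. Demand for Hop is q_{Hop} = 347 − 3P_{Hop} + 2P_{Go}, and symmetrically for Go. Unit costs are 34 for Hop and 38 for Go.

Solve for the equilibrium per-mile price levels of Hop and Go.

Hop's profit: π = (P_{Hop} − 34)(347 − 3P_{Hop} + 2P_{Go}).
∂π/∂P_{Hop} = 449 − 6P_{Hop} + 2P_{Go} = 0 ⇒ P_{Hop} = 449/6 + (1/3)P_{Go}.
Similarly P_{Go} = 461/6 + (1/3)P_{Hop}.
Solving the two reaction functions simultaneously: (1 − (1/3)(1/3))P_{Hop} = 449/6 + (1/3)·(461/6), so (8/9)P_{Hop} = 904/9 and P_{Hop} = 113.
Then P_{Go} = 461/6 + (1/3)·113 = 114.5.

113, 114.5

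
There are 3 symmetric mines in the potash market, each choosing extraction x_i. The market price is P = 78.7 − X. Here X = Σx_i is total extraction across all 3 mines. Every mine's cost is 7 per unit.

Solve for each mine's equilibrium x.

17.925

A representative mine's profit is π_i = x_i(78.7 − X) − 7x_i, with X = x_i + Σ_{j≠i} x_j.
First-order condition: 71.7 − 2x_i − Σ_{j≠i} x_j = 0.
In a symmetric equilibrium every mine chooses the same x, so Σ_{j≠i} x_j = 2x. The condition becomes 71.7 − 4x = 0, giving x = 71.7/4 = 17.925.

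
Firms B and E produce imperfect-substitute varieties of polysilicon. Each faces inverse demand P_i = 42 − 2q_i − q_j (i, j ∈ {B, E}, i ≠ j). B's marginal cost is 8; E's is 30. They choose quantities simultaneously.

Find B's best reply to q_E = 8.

6.5

Firm B's profit: π = q_B(42 − 2q_B − q_E) − 8q_B.
∂π/∂q_B = 34 − 4q_B − q_E = 0 ⇒ q_B = 8.5 − 0.25q_E.
At q_E = 8: q_B = 8.5 − 0.25·8 = 6.5.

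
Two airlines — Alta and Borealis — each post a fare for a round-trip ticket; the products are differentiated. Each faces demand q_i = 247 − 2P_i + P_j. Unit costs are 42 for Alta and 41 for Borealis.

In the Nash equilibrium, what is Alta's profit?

9302.48

Alta's profit: π = (P_{Alta} − 42)(247 − 2P_{Alta} + P_{Borealis}).
∂π/∂P_{Alta} = 331 − 4P_{Alta} + P_{Borealis} = 0 ⇒ P_{Alta} = 82.75 + 0.25P_{Borealis}.
Similarly P_{Borealis} = 82.25 + 0.25P_{Alta}.
Solving the two reaction functions simultaneously: (1 − (0.25)(0.25))P_{Alta} = 82.75 + 0.25·82.25, so 0.9375P_{Alta} = 103.3125 and P_{Alta} = 110.2.
Then P_{Borealis} = 82.25 + 0.25·110.2 = 109.8.
q_{Alta} = 247 − 2·110.2 + 109.8 = 136.4.
Profit = (110.2 − 42)·136.4 = 9302.48.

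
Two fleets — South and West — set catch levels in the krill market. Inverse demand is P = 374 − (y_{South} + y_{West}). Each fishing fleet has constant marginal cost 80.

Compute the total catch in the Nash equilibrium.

196

Fishing fleet South's profit: π = y_{South}(374 − (y_{South} + y_{West})) − 80y_{South}.
∂π/∂y_{South} = 294 − 2y_{South} − y_{West} = 0, so y_{South} = 147 − 0.5y_{West}.
The game is symmetric, so in equilibrium y_{West} = y_{South}: the reaction function gives 1.5y_{South} = 147, hence y_{South} = 98.
Total catch: 98 + 98 = 196.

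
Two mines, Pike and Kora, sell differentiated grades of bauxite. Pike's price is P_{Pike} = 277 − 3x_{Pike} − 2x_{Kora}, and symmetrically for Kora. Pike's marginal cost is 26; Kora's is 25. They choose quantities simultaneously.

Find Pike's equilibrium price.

Mine Pike's profit: π = x_{Pike}(277 − 3x_{Pike} − 2x_{Kora}) − 26x_{Pike}.
∂π/∂x_{Pike} = 251 − 6x_{Pike} − 2x_{Kora} = 0 ⇒ x_{Pike} = 251/6 − (1/3)x_{Kora}.
Similarly x_{Kora} = 42 − (1/3)x_{Pike}.
Plugging x_{Kora} into Pike's best response: x_{Pike} = 251/6 − (1/3)(42 − (1/3)x_{Pike}) ⇒ (8/9)x_{Pike} = 167/6, so x_{Pike} = 31.3125.
Then x_{Kora} = 42 − (1/3)·31.3125 = 31.5625.
P_{Pike} = 277 − 3·31.3125 − 2·31.5625 = 119.9375.

119.9375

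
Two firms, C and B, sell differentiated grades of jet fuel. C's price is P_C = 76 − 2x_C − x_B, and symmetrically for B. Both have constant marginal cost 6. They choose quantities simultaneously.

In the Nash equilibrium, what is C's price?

Firm C's profit: π = x_C(76 − 2x_C − x_B) − 6x_C.
∂π/∂x_C = 70 − 4x_C − x_B = 0 ⇒ x_C = 17.5 − 0.25x_B.
The game is symmetric, so in equilibrium x_B = x_C: the reaction function gives 1.25x_C = 17.5, hence x_C = 14.
P_C = 76 − 2·14 − 14 = 34.

34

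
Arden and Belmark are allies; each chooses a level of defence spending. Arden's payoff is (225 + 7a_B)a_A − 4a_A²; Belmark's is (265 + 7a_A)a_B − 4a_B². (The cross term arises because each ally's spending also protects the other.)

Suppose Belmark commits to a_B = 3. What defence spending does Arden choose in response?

30.75

Expanding Arden's payoff: 225a_A + 7a_Ba_A − 4a_A².
∂π/∂a_A = 225 + 7a_B − 8a_A = 0, so a_A = 28.125 + 0.875a_B.
At a_B = 3: a_A = 28.125 + 0.875·3 = 30.75.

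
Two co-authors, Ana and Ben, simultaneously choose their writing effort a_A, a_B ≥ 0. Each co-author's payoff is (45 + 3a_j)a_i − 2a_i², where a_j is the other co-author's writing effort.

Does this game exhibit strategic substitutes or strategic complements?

Ana's payoff is (45 + 3a_B)a_A − 2a_A².
∂π/∂a_A = 45 + 3a_B − 4a_A = 0, so a_A = 11.25 + 0.75a_B.
The best-response slope da_A/da_B = 0.75 > 0: the reaction function is upward-sloping, so the choices are strategic complements.

strategic complements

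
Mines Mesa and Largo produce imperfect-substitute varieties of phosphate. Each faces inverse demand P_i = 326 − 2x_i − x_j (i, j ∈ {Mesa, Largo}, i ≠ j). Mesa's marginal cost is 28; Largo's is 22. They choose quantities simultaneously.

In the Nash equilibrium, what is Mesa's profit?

Mine Mesa's profit: π = x_{Mesa}(326 − 2x_{Mesa} − x_{Largo}) − 28x_{Mesa}.
∂π/∂x_{Mesa} = 298 − 4x_{Mesa} − x_{Largo} = 0 ⇒ x_{Mesa} = 74.5 − 0.25x_{Largo}.
Similarly x_{Largo} = 76 − 0.25x_{Mesa}.
Plugging x_{Largo} into Mesa's best response: x_{Mesa} = 74.5 − 0.25(76 − 0.25x_{Mesa}) ⇒ 0.9375x_{Mesa} = 55.5, so x_{Mesa} = 59.2.
Then x_{Largo} = 76 − 0.25·59.2 = 61.2.
P_{Mesa} = 326 − 2·59.2 − 61.2 = 146.4.
Profit = (146.4 − 28)·59.2 = 7009.28.

7009.28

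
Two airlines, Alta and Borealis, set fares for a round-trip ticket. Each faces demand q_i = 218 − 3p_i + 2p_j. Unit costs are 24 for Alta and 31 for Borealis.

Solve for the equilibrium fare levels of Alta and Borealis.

Alta's profit: π = (p_{Alta} − 24)(218 − 3p_{Alta} + 2p_{Borealis}).
∂π/∂p_{Alta} = 290 − 6p_{Alta} + 2p_{Borealis} = 0 ⇒ p_{Alta} = 145/3 + (1/3)p_{Borealis}.
Similarly p_{Borealis} = 311/6 + (1/3)p_{Alta}.
Substituting the second reaction function into the first: p_{Alta} = 145/3 + (1/3)(311/6 + (1/3)p_{Alta}), which gives (8/9)p_{Alta} = 1181/18 ⇒ p_{Alta} = 73.8125.
Then p_{Borealis} = 311/6 + (1/3)·73.8125 = 76.4375.

73.8125, 76.4375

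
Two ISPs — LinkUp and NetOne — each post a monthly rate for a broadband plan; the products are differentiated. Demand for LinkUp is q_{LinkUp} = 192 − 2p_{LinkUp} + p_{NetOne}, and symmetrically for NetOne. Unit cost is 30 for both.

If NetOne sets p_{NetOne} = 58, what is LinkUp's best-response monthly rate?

77.5

LinkUp's profit: π = (p_{LinkUp} − 30)(192 − 2p_{LinkUp} + p_{NetOne}).
∂π/∂p_{LinkUp} = 252 − 4p_{LinkUp} + p_{NetOne} = 0 ⇒ p_{LinkUp} = 63 + 0.25p_{NetOne}.
At p_{NetOne} = 58: p_{LinkUp} = 63 + 0.25·58 = 77.5.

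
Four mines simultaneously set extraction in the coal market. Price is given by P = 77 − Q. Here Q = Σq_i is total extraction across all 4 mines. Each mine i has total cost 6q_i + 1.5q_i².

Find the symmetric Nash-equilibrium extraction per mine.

A representative mine's profit is π_i = q_i(77 − Q) − 6q_i − 1.5q_i², with Q = q_i + Σ_{j≠i} q_j.
First-order condition: 71 − 5q_i − Σ_{j≠i} q_j = 0.
In a symmetric equilibrium every mine chooses the same q, so Σ_{j≠i} q_j = 3q. The condition becomes 71 − 8q = 0, giving q = 71/8 = 8.875.

8.875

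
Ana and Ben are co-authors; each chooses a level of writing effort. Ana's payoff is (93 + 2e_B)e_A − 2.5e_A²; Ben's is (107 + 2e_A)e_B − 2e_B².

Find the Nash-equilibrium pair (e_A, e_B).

Expanding Ana's payoff: 93e_A + 2e_Be_A − 2.5e_A².
∂π/∂e_A = 93 + 2e_B − 5e_A = 0, so e_A = 18.6 + 0.4e_B.
Likewise for Ben: e_B = 26.75 + 0.5e_A.
Substituting the second reaction function into the first: e_A = 18.6 + 0.4(26.75 + 0.5e_A), which gives 0.8e_A = 29.3 ⇒ e_A = 36.625.
Then e_B = 26.75 + 0.5·36.625 = 45.0625.

36.625, 45.0625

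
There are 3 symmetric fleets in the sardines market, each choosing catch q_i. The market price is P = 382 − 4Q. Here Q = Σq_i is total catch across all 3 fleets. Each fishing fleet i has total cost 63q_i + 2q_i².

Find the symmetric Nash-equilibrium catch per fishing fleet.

15.95

A representative fishing fleet's profit is π_i = q_i(382 − 4Q) − 63q_i − 2q_i², with Q = q_i + Σ_{j≠i} q_j.
First-order condition: 319 − 12q_i − 4Σ_{j≠i} q_j = 0.
With identical fishing fleets, set every q_j = q: then 319 − 12q − 8q = 0, i.e. q = 319/20 = 15.95.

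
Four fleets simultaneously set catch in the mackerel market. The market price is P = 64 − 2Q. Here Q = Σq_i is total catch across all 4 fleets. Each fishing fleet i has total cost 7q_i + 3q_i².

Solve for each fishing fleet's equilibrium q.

A representative fishing fleet's profit is π_i = q_i(64 − 2Q) − 7q_i − 3q_i², with Q = q_i + Σ_{j≠i} q_j.
First-order condition: 57 − 10q_i − 2Σ_{j≠i} q_j = 0.
In a symmetric equilibrium every fishing fleet chooses the same q, so Σ_{j≠i} q_j = 3q. The condition becomes 57 − 16q = 0, giving q = 57/16 = 3.5625.

3.5625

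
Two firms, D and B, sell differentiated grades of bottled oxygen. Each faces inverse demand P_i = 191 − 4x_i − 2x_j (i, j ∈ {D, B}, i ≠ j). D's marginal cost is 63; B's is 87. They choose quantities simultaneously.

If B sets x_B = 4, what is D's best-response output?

Firm D's profit: π = x_D(191 − 4x_D − 2x_B) − 63x_D.
∂π/∂x_D = 128 − 8x_D − 2x_B = 0 ⇒ x_D = 16 − 0.25x_B.
At x_B = 4: x_D = 16 − 0.25·4 = 15.

15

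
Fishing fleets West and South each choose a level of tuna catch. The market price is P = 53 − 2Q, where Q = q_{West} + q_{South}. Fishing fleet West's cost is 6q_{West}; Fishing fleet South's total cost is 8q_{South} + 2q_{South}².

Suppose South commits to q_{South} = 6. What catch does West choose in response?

Fishing fleet West's profit: π = q_{West}(53 − 2(q_{West} + q_{South})) − 6q_{West}.
∂π/∂q_{West} = 47 − 4q_{West} − 2q_{South} = 0, so q_{West} = 11.75 − 0.5q_{South}.
At q_{South} = 6: q_{West} = 11.75 − 0.5·6 = 8.75.

8.75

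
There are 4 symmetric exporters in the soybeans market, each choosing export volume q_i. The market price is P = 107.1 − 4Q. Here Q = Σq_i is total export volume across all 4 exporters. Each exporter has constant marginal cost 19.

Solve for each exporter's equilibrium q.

4.405

A representative exporter's profit is π_i = q_i(107.1 − 4Q) − 19q_i, with Q = q_i + Σ_{j≠i} q_j.
First-order condition: 88.1 − 8q_i − 4Σ_{j≠i} q_j = 0.
With identical exporters, set every q_j = q: then 88.1 − 8q − 12q = 0, i.e. q = 88.1/20 = 4.405.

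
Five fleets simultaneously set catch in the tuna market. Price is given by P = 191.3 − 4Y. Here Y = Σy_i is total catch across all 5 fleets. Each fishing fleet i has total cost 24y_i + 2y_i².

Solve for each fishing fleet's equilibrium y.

5.975

A representative fishing fleet's profit is π_i = y_i(191.3 − 4Y) − 24y_i − 2y_i², with Y = y_i + Σ_{j≠i} y_j.
First-order condition: 167.3 − 12y_i − 4Σ_{j≠i} y_j = 0.
With identical fishing fleets, set every y_j = y: then 167.3 − 12y − 16y = 0, i.e. y = 167.3/28 = 5.975.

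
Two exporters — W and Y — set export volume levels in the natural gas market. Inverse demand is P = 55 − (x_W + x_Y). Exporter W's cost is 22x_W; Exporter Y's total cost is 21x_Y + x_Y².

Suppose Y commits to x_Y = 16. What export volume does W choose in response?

Exporter W's profit: π = x_W(55 − (x_W + x_Y)) − 22x_W.
∂π/∂x_W = 33 − 2x_W − x_Y = 0, so x_W = 16.5 − 0.5x_Y.
At x_Y = 16: x_W = 16.5 − 0.5·16 = 8.5.

8.5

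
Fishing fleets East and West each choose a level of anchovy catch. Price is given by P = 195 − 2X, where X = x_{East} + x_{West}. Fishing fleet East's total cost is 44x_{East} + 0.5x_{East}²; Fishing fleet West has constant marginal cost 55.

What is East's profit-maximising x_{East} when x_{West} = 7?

27.4

Fishing fleet East's profit: π = x_{East}(195 − 2(x_{East} + x_{West})) − 44x_{East} − 0.5x_{East}².
∂π/∂x_{East} = 151 − 5x_{East} − 2x_{West} = 0, so x_{East} = 30.2 − 0.4x_{West}.
At x_{West} = 7: x_{East} = 30.2 − 0.4·7 = 27.4.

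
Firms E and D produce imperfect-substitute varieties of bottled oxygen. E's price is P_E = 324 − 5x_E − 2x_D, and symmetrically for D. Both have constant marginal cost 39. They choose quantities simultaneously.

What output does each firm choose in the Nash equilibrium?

23.75

Firm E's profit: π = x_E(324 − 5x_E − 2x_D) − 39x_E.
∂π/∂x_E = 285 − 10x_E − 2x_D = 0 ⇒ x_E = 28.5 − 0.2x_D.
The game is symmetric, so in equilibrium x_D = x_E: the reaction function gives 1.2x_E = 28.5, hence x_E = 23.75.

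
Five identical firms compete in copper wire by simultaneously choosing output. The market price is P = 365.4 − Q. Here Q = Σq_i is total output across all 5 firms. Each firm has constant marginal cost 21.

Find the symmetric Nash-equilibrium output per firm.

A representative firm's profit is π_i = q_i(365.4 − Q) − 21q_i, with Q = q_i + Σ_{j≠i} q_j.
First-order condition: 344.4 − 2q_i − Σ_{j≠i} q_j = 0.
Imposing symmetry (q_j = q for all j) turns Σ_{j≠i} q_j into 4q, so 344.4 = 6q and q = 57.4.

57.4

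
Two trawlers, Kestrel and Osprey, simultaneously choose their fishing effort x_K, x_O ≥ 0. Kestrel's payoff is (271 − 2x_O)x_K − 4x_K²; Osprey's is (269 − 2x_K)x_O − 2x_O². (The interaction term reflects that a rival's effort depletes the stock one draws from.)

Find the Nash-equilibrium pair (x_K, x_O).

Expanding Kestrel's payoff: 271x_K − 2x_Ox_K − 4x_K².
∂π/∂x_K = 271 − 2x_O − 8x_K = 0, so x_K = 33.875 − 0.25x_O.
Likewise for Osprey: x_O = 67.25 − 0.5x_K.
Plugging x_O into Kestrel's best response: x_K = 33.875 − 0.25(67.25 − 0.5x_K) ⇒ 0.875x_K = 17.0625, so x_K = 19.5.
Then x_O = 67.25 − 0.5·19.5 = 57.5.

19.5, 57.5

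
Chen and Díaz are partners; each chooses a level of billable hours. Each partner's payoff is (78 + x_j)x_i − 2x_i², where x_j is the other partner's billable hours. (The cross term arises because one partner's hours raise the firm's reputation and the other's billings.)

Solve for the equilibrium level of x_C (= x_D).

Chen's payoff is (78 + x_D)x_C − 2x_C².
∂π/∂x_C = 78 + x_D − 4x_C = 0, so x_C = 19.5 + 0.25x_D.
By symmetry x_D = x_C; substituting into the reaction function, 0.75x_C = 19.5 and x_C = 26.

26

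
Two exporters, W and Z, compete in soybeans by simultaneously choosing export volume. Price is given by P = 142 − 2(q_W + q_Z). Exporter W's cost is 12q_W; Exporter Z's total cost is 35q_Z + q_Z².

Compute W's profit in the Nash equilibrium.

1601.78

Exporter W's profit: π = q_W(142 − 2(q_W + q_Z)) − 12q_W.
∂π/∂q_W = 130 − 4q_W − 2q_Z = 0, so q_W = 32.5 − 0.5q_Z.
For Z: ∂π/∂q_Z = 107 − 6q_Z − 2q_W = 0 ⇒ q_Z = 107/6 − (1/3)q_W.
Solving the two reaction functions simultaneously: (1 − (−0.5)(−1/3))q_W = 32.5 − 0.5·(107/6), so (5/6)q_W = 283/12 and q_W = 28.3.
Then q_Z = 107/6 − (1/3)·28.3 = 8.4.
Price P = 142 − 2·36.7 = 68.6.
W's profit: (68.6 − 12)·28.3 = 1601.78.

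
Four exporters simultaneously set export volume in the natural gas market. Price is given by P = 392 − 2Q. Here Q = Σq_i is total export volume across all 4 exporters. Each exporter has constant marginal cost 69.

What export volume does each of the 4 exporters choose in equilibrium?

32.3

A representative exporter's profit is π_i = q_i(392 − 2Q) − 69q_i, with Q = q_i + Σ_{j≠i} q_j.
First-order condition: 323 − 4q_i − 2Σ_{j≠i} q_j = 0.
Imposing symmetry (q_j = q for all j) turns Σ_{j≠i} q_j into 3q, so 323 = 10q and q = 32.3.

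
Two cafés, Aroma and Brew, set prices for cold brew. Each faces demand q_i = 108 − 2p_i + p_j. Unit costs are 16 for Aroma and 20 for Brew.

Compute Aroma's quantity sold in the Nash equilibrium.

Aroma's profit: π = (p_{Aroma} − 16)(108 − 2p_{Aroma} + p_{Brew}).
∂π/∂p_{Aroma} = 140 − 4p_{Aroma} + p_{Brew} = 0 ⇒ p_{Aroma} = 35 + 0.25p_{Brew}.
Similarly p_{Brew} = 37 + 0.25p_{Aroma}.
Substituting the second reaction function into the first: p_{Aroma} = 35 + 0.25(37 + 0.25p_{Aroma}), which gives 0.9375p_{Aroma} = 44.25 ⇒ p_{Aroma} = 47.2.
Then p_{Brew} = 37 + 0.25·47.2 = 48.8.
q_{Aroma} = 108 − 2·47.2 + 48.8 = 62.4.

62.4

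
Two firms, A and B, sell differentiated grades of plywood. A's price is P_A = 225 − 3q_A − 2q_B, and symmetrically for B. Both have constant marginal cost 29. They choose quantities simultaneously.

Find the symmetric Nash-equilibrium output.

24.5

Firm A's profit: π = q_A(225 − 3q_A − 2q_B) − 29q_A.
∂π/∂q_A = 196 − 6q_A − 2q_B = 0 ⇒ q_A = 98/3 − (1/3)q_B.
By symmetry q_B = q_A; substituting into the reaction function, (4/3)q_A = 98/3 and q_A = 24.5.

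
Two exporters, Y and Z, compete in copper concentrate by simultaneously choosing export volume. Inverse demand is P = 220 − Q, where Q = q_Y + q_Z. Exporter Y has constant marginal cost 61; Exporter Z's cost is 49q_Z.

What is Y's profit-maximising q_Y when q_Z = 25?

Exporter Y's profit: π = q_Y(220 − (q_Y + q_Z)) − 61q_Y.
∂π/∂q_Y = 159 − 2q_Y − q_Z = 0, so q_Y = 79.5 − 0.5q_Z.
At q_Z = 25: q_Y = 79.5 − 0.5·25 = 67.

67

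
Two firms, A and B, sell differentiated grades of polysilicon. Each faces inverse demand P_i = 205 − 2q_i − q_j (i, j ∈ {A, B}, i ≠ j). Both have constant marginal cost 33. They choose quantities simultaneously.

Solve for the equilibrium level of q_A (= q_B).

34.4

Firm A's profit: π = q_A(205 − 2q_A − q_B) − 33q_A.
∂π/∂q_A = 172 − 4q_A − q_B = 0 ⇒ q_A = 43 − 0.25q_B.
By symmetry q_B = q_A; substituting into the reaction function, 1.25q_A = 43 and q_A = 34.4.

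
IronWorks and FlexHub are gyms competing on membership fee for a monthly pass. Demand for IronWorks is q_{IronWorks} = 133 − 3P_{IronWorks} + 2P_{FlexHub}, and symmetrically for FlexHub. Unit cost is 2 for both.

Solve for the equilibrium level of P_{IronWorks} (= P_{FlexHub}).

34.75

IronWorks's profit: π = (P_{IronWorks} − 2)(133 − 3P_{IronWorks} + 2P_{FlexHub}).
∂π/∂P_{IronWorks} = 139 − 6P_{IronWorks} + 2P_{FlexHub} = 0 ⇒ P_{IronWorks} = 139/6 + (1/3)P_{FlexHub}.
By symmetry P_{FlexHub} = P_{IronWorks}; substituting into the reaction function, (2/3)P_{IronWorks} = 139/6 and P_{IronWorks} = 34.75.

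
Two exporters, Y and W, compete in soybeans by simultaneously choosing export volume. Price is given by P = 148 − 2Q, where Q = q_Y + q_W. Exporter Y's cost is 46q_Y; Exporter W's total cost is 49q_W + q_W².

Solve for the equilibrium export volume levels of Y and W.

Exporter Y's profit: π = q_Y(148 − 2(q_Y + q_W)) − 46q_Y.
∂π/∂q_Y = 102 − 4q_Y − 2q_W = 0, so q_Y = 25.5 − 0.5q_W.
For W: ∂π/∂q_W = 99 − 6q_W − 2q_Y = 0 ⇒ q_W = 16.5 − (1/3)q_Y.
Substituting the second reaction function into the first: q_Y = 25.5 − 0.5(16.5 − (1/3)q_Y), which gives (5/6)q_Y = 17.25 ⇒ q_Y = 20.7.
Then q_W = 16.5 − (1/3)·20.7 = 9.6.

20.7, 9.6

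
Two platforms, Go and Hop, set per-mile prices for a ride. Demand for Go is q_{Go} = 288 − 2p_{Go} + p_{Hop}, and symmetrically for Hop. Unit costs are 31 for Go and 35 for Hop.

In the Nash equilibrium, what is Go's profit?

14860.88

Go's profit: π = (p_{Go} − 31)(288 − 2p_{Go} + p_{Hop}).
∂π/∂p_{Go} = 350 − 4p_{Go} + p_{Hop} = 0 ⇒ p_{Go} = 87.5 + 0.25p_{Hop}.
Similarly p_{Hop} = 89.5 + 0.25p_{Go}.
Solving the two reaction functions simultaneously: (1 − (0.25)(0.25))p_{Go} = 87.5 + 0.25·89.5, so 0.9375p_{Go} = 109.875 and p_{Go} = 117.2.
Then p_{Hop} = 89.5 + 0.25·117.2 = 118.8.
q_{Go} = 288 − 2·117.2 + 118.8 = 172.4.
Profit = (117.2 − 31)·172.4 = 14860.88.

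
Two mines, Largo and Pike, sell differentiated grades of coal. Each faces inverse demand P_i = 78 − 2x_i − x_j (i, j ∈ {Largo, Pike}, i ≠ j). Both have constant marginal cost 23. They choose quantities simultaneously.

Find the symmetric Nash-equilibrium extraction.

Mine Largo's profit: π = x_{Largo}(78 − 2x_{Largo} − x_{Pike}) − 23x_{Largo}.
∂π/∂x_{Largo} = 55 − 4x_{Largo} − x_{Pike} = 0 ⇒ x_{Largo} = 13.75 − 0.25x_{Pike}.
By symmetry x_{Pike} = x_{Largo}; substituting into the reaction function, 1.25x_{Largo} = 13.75 and x_{Largo} = 11.

11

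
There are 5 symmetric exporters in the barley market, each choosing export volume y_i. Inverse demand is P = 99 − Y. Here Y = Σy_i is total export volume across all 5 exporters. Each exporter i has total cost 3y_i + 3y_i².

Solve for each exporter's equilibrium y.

A representative exporter's profit is π_i = y_i(99 − Y) − 3y_i − 3y_i², with Y = y_i + Σ_{j≠i} y_j.
First-order condition: 96 − 8y_i − Σ_{j≠i} y_j = 0.
Imposing symmetry (y_j = y for all j) turns Σ_{j≠i} y_j into 4y, so 96 = 12y and y = 8.

8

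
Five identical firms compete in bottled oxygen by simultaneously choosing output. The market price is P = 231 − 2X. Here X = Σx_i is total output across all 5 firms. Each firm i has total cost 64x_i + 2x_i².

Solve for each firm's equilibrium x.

A representative firm's profit is π_i = x_i(231 − 2X) − 64x_i − 2x_i², with X = x_i + Σ_{j≠i} x_j.
First-order condition: 167 − 8x_i − 2Σ_{j≠i} x_j = 0.
Imposing symmetry (x_j = x for all j) turns Σ_{j≠i} x_j into 4x, so 167 = 16x and x = 10.4375.

10.4375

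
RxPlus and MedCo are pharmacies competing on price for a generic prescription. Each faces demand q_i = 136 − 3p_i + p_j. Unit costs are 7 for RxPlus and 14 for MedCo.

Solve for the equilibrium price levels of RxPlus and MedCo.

RxPlus's profit: π = (p_{RxPlus} − 7)(136 − 3p_{RxPlus} + p_{MedCo}).
∂π/∂p_{RxPlus} = 157 − 6p_{RxPlus} + p_{MedCo} = 0 ⇒ p_{RxPlus} = 157/6 + (1/6)p_{MedCo}.
Similarly p_{MedCo} = 89/3 + (1/6)p_{RxPlus}.
Solving the two reaction functions simultaneously: (1 − (1/6)(1/6))p_{RxPlus} = 157/6 + (1/6)·(89/3), so (35/36)p_{RxPlus} = 280/9 and p_{RxPlus} = 32.
Then p_{MedCo} = 89/3 + (1/6)·32 = 35.

32, 35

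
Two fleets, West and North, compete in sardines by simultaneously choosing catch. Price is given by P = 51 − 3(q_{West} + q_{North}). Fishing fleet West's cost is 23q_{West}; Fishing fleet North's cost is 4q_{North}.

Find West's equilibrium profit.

3

Fishing fleet West's profit: π = q_{West}(51 − 3(q_{West} + q_{North})) − 23q_{West}.
∂π/∂q_{West} = 28 − 6q_{West} − 3q_{North} = 0, so q_{West} = 14/3 − 0.5q_{North}.
By the same steps for North: q_{North} = 47/6 − 0.5q_{West}.
Solving the two reaction functions simultaneously: (1 − (−0.5)(−0.5))q_{West} = 14/3 − 0.5·(47/6), so 0.75q_{West} = 0.75 and q_{West} = 1.
Then q_{North} = 47/6 − 0.5·1 = 22/3.
Price P = 51 − 3·(25/3) = 26.
West's profit: (26 − 23)·1 = 3.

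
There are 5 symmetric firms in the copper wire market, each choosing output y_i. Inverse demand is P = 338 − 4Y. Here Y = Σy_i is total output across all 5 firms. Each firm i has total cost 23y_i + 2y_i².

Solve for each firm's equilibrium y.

A representative firm's profit is π_i = y_i(338 − 4Y) − 23y_i − 2y_i², with Y = y_i + Σ_{j≠i} y_j.
First-order condition: 315 − 12y_i − 4Σ_{j≠i} y_j = 0.
With identical firms, set every y_j = y: then 315 − 12y − 16y = 0, i.e. y = 315/28 = 11.25.

11.25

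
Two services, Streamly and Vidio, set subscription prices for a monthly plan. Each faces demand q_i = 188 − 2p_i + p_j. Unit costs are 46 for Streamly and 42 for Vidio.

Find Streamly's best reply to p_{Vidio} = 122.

100.5

Streamly's profit: π = (p_{Streamly} − 46)(188 − 2p_{Streamly} + p_{Vidio}).
∂π/∂p_{Streamly} = 280 − 4p_{Streamly} + p_{Vidio} = 0 ⇒ p_{Streamly} = 70 + 0.25p_{Vidio}.
At p_{Vidio} = 122: p_{Streamly} = 70 + 0.25·122 = 100.5.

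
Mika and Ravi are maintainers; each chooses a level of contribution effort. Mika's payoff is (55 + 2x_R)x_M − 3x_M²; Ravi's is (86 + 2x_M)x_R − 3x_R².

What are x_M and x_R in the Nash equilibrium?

Expanding Mika's payoff: 55x_M + 2x_Rx_M − 3x_M².
∂π/∂x_M = 55 + 2x_R − 6x_M = 0, so x_M = 55/6 + (1/3)x_R.
Likewise for Ravi: x_R = 43/3 + (1/3)x_M.
Substituting the second reaction function into the first: x_M = 55/6 + (1/3)(43/3 + (1/3)x_M), which gives (8/9)x_M = 251/18 ⇒ x_M = 15.6875.
Then x_R = 43/3 + (1/3)·15.6875 = 19.5625.

15.6875, 19.5625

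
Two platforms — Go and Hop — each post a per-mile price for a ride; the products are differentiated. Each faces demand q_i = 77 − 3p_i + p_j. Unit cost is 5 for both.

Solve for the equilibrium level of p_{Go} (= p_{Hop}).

18.4

Go's profit: π = (p_{Go} − 5)(77 − 3p_{Go} + p_{Hop}).
∂π/∂p_{Go} = 92 − 6p_{Go} + p_{Hop} = 0 ⇒ p_{Go} = 46/3 + (1/6)p_{Hop}.
By symmetry p_{Hop} = p_{Go}; substituting into the reaction function, (5/6)p_{Go} = 46/3 and p_{Go} = 18.4.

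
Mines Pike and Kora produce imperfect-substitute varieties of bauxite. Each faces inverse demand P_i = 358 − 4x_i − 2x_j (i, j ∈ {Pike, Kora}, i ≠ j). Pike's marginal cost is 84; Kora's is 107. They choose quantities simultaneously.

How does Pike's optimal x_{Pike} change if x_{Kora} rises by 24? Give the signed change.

-6

Mine Pike's profit: π = x_{Pike}(358 − 4x_{Pike} − 2x_{Kora}) − 84x_{Pike}.
∂π/∂x_{Pike} = 274 − 8x_{Pike} − 2x_{Kora} = 0 ⇒ x_{Pike} = 34.25 − 0.25x_{Kora}.
The reaction-function slope is −0.25, so a 24-unit rise in x_{Kora} moves x_{Pike} by −0.25 × 24 = −6. Pike's best response falls — the actions are strategic substitutes.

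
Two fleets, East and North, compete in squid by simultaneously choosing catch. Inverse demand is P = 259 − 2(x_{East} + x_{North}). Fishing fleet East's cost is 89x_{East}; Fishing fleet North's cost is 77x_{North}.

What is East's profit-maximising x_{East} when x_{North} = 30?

Fishing fleet East's profit: π = x_{East}(259 − 2(x_{East} + x_{North})) − 89x_{East}.
∂π/∂x_{East} = 170 − 4x_{East} − 2x_{North} = 0, so x_{East} = 42.5 − 0.5x_{North}.
At x_{North} = 30: x_{East} = 42.5 − 0.5·30 = 27.5.

27.5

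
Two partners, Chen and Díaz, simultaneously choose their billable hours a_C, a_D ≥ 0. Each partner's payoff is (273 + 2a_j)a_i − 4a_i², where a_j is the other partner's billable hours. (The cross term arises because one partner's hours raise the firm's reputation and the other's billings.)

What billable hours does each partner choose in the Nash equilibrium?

Chen's payoff is (273 + 2a_D)a_C − 4a_C².
∂π/∂a_C = 273 + 2a_D − 8a_C = 0, so a_C = 34.125 + 0.25a_D.
Setting a_C = a_D in the reaction function: a_C = 34.125 + 0.25a_C, so a_C = 34.125 / 0.75 = 45.5.

45.5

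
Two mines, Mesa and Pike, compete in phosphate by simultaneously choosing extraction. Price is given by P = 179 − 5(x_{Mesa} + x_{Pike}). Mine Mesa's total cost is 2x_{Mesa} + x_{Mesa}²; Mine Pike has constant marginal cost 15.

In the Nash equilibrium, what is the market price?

72

Mine Mesa's profit: π = x_{Mesa}(179 − 5(x_{Mesa} + x_{Pike})) − 2x_{Mesa} − x_{Mesa}².
∂π/∂x_{Mesa} = 177 − 12x_{Mesa} − 5x_{Pike} = 0, so x_{Mesa} = 14.75 − (5/12)x_{Pike}.
For Pike: ∂π/∂x_{Pike} = 164 − 10x_{Pike} − 5x_{Mesa} = 0 ⇒ x_{Pike} = 16.4 − 0.5x_{Mesa}.
Solving the two reaction functions simultaneously: (1 − (−5/12)(−0.5))x_{Mesa} = 14.75 − (5/12)·16.4, so (19/24)x_{Mesa} = 95/12 and x_{Mesa} = 10.
Then x_{Pike} = 16.4 − 0.5·10 = 11.4.
Equilibrium price: P = 179 − 5·21.4 = 72.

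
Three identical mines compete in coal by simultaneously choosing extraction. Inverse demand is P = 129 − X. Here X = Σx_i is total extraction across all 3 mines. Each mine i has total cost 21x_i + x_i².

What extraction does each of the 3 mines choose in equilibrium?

A representative mine's profit is π_i = x_i(129 − X) − 21x_i − x_i², with X = x_i + Σ_{j≠i} x_j.
First-order condition: 108 − 4x_i − Σ_{j≠i} x_j = 0.
With identical mines, set every x_j = x: then 108 − 4x − 2x = 0, i.e. x = 108/6 = 18.

18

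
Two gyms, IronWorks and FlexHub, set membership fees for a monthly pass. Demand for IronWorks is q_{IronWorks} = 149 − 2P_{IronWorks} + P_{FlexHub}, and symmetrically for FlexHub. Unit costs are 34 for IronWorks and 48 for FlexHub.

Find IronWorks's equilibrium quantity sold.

IronWorks's profit: π = (P_{IronWorks} − 34)(149 − 2P_{IronWorks} + P_{FlexHub}).
∂π/∂P_{IronWorks} = 217 − 4P_{IronWorks} + P_{FlexHub} = 0 ⇒ P_{IronWorks} = 54.25 + 0.25P_{FlexHub}.
Similarly P_{FlexHub} = 61.25 + 0.25P_{IronWorks}.
Substituting the second reaction function into the first: P_{IronWorks} = 54.25 + 0.25(61.25 + 0.25P_{IronWorks}), which gives 0.9375P_{IronWorks} = 69.5625 ⇒ P_{IronWorks} = 74.2.
Then P_{FlexHub} = 61.25 + 0.25·74.2 = 79.8.
q_{IronWorks} = 149 − 2·74.2 + 79.8 = 80.4.

80.4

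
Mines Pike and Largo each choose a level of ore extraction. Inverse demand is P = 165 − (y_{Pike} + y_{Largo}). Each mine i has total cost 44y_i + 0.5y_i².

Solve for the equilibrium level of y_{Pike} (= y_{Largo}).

Mine Pike's profit: π = y_{Pike}(165 − (y_{Pike} + y_{Largo})) − 44y_{Pike} − 0.5y_{Pike}².
∂π/∂y_{Pike} = 121 − 3y_{Pike} − y_{Largo} = 0, so y_{Pike} = 121/3 − (1/3)y_{Largo}.
By symmetry y_{Largo} = y_{Pike}; substituting into the reaction function, (4/3)y_{Pike} = 121/3 and y_{Pike} = 30.25.

30.25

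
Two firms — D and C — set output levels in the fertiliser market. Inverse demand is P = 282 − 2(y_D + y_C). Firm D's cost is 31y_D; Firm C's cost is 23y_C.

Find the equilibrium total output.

Firm D's profit: π = y_D(282 − 2(y_D + y_C)) − 31y_D.
∂π/∂y_D = 251 − 4y_D − 2y_C = 0, so y_D = 62.75 − 0.5y_C.
By the same steps for C: y_C = 64.75 − 0.5y_D.
Solving the two reaction functions simultaneously: (1 − (−0.5)(−0.5))y_D = 62.75 − 0.5·64.75, so 0.75y_D = 30.375 and y_D = 40.5.
Then y_C = 64.75 − 0.5·40.5 = 44.5.
Total output: 40.5 + 44.5 = 85.

85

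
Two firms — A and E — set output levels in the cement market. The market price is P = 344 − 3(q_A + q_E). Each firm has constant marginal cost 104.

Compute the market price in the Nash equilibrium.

184

Firm A's profit: π = q_A(344 − 3(q_A + q_E)) − 104q_A.
∂π/∂q_A = 240 − 6q_A − 3q_E = 0, so q_A = 40 − 0.5q_E.
Setting q_A = q_E in the reaction function: q_A = 40 − 0.5q_A, so q_A = 40 / 1.5 = 80/3.
Equilibrium price: P = 344 − 3·(160/3) = 184.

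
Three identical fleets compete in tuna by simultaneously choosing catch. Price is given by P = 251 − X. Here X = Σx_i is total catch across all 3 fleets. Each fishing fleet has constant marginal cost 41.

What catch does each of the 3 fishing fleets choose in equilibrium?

A representative fishing fleet's profit is π_i = x_i(251 − X) − 41x_i, with X = x_i + Σ_{j≠i} x_j.
First-order condition: 210 − 2x_i − Σ_{j≠i} x_j = 0.
Imposing symmetry (x_j = x for all j) turns Σ_{j≠i} x_j into 2x, so 210 = 4x and x = 52.5.

52.5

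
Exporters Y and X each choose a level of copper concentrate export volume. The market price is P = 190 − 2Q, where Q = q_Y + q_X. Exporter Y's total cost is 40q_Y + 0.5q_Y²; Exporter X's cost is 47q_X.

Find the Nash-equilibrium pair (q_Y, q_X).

19.625, 25.9375

Exporter Y's profit: π = q_Y(190 − 2(q_Y + q_X)) − 40q_Y − 0.5q_Y².
∂π/∂q_Y = 150 − 5q_Y − 2q_X = 0, so q_Y = 30 − 0.4q_X.
For X: ∂π/∂q_X = 143 − 4q_X − 2q_Y = 0 ⇒ q_X = 35.75 − 0.5q_Y.
Solving the two reaction functions simultaneously: (1 − (−0.4)(−0.5))q_Y = 30 − 0.4·35.75, so 0.8q_Y = 15.7 and q_Y = 19.625.
Then q_X = 35.75 − 0.5·19.625 = 25.9375.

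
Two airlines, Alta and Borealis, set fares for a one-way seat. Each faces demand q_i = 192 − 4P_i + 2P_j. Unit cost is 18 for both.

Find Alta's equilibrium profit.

Alta's profit: π = (P_{Alta} − 18)(192 − 4P_{Alta} + 2P_{Borealis}).
∂π/∂P_{Alta} = 264 − 8P_{Alta} + 2P_{Borealis} = 0 ⇒ P_{Alta} = 33 + 0.25P_{Borealis}.
Setting P_{Alta} = P_{Borealis} in the reaction function: P_{Alta} = 33 + 0.25P_{Alta}, so P_{Alta} = 33 / 0.75 = 44.
q_{Alta} = 192 − 4·44 + 2·44 = 104.
Profit = (44 − 18)·104 = 2704.

2704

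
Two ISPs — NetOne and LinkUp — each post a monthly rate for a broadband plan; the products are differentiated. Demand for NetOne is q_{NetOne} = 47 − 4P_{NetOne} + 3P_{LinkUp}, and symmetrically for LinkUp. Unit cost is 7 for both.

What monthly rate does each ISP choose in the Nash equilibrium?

NetOne's profit: π = (P_{NetOne} − 7)(47 − 4P_{NetOne} + 3P_{LinkUp}).
∂π/∂P_{NetOne} = 75 − 8P_{NetOne} + 3P_{LinkUp} = 0 ⇒ P_{NetOne} = 9.375 + 0.375P_{LinkUp}.
By symmetry P_{LinkUp} = P_{NetOne}; substituting into the reaction function, 0.625P_{NetOne} = 9.375 and P_{NetOne} = 15.

15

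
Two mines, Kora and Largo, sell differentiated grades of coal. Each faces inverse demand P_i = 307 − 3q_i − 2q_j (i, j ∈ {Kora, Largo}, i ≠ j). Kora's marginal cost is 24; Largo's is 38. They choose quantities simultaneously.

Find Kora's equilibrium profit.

Mine Kora's profit: π = q_{Kora}(307 − 3q_{Kora} − 2q_{Largo}) − 24q_{Kora}.
∂π/∂q_{Kora} = 283 − 6q_{Kora} − 2q_{Largo} = 0 ⇒ q_{Kora} = 283/6 − (1/3)q_{Largo}.
Similarly q_{Largo} = 269/6 − (1/3)q_{Kora}.
Substituting the second reaction function into the first: q_{Kora} = 283/6 − (1/3)(269/6 − (1/3)q_{Kora}), which gives (8/9)q_{Kora} = 290/9 ⇒ q_{Kora} = 36.25.
Then q_{Largo} = 269/6 − (1/3)·36.25 = 32.75.
P_{Kora} = 307 − 3·36.25 − 2·32.75 = 132.75.
Profit = (132.75 − 24)·36.25 = 3942.1875.

3942.1875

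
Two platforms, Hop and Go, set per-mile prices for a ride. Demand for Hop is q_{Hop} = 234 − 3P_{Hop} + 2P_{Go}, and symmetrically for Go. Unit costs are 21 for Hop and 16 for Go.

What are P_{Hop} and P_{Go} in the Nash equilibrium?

73.3125, 71.4375

Hop's profit: π = (P_{Hop} − 21)(234 − 3P_{Hop} + 2P_{Go}).
∂π/∂P_{Hop} = 297 − 6P_{Hop} + 2P_{Go} = 0 ⇒ P_{Hop} = 49.5 + (1/3)P_{Go}.
Similarly P_{Go} = 47 + (1/3)P_{Hop}.
Substituting the second reaction function into the first: P_{Hop} = 49.5 + (1/3)(47 + (1/3)P_{Hop}), which gives (8/9)P_{Hop} = 391/6 ⇒ P_{Hop} = 73.3125.
Then P_{Go} = 47 + (1/3)·73.3125 = 71.4375.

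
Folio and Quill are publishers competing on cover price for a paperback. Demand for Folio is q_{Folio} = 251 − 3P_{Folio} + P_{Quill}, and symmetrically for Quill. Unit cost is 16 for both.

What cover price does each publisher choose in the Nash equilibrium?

Folio's profit: π = (P_{Folio} − 16)(251 − 3P_{Folio} + P_{Quill}).
∂π/∂P_{Folio} = 299 − 6P_{Folio} + P_{Quill} = 0 ⇒ P_{Folio} = 299/6 + (1/6)P_{Quill}.
By symmetry P_{Quill} = P_{Folio}; substituting into the reaction function, (5/6)P_{Folio} = 299/6 and P_{Folio} = 59.8.

59.8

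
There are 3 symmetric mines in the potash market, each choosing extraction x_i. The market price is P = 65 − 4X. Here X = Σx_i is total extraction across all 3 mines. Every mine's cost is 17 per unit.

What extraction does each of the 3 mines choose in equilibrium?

A representative mine's profit is π_i = x_i(65 − 4X) − 17x_i, with X = x_i + Σ_{j≠i} x_j.
First-order condition: 48 − 8x_i − 4Σ_{j≠i} x_j = 0.
Imposing symmetry (x_j = x for all j) turns Σ_{j≠i} x_j into 2x, so 48 = 16x and x = 3.

3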